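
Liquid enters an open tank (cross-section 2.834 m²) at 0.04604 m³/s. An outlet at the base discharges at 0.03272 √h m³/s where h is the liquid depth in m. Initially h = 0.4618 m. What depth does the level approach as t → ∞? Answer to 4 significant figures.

1.980 m

Level balance: A dh/dt = 0.04604 − 0.03272 √h. Setting dh/dt = 0:
Q_in = 0.03272 √h_ss ⇒ √h_ss = 0.04604/0.03272 = 1.40709.
h_ss = 1.40709² = 1.97990 m. (Since h₀ = 0.4618 m < h_ss, the level will rise toward this value.)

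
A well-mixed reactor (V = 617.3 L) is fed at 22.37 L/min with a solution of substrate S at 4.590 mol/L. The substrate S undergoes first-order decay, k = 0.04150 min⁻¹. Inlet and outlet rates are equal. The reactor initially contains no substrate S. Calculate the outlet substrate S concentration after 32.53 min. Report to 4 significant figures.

1.969 mol/L

V dC/dt = Q(C_in − C) − k V C.
dC/dt = (Q/V) C_in − (Q/V + k) C; effective rate a = Q/V + k = 0.0362385 + 0.04150 = 0.0777385 min⁻¹.
C_ss = Q C_in/(Q + kV) = 2.13967 mol/L; C(t) = C_ss + (C₀ − C_ss) e^(−a t).
C(32.53) = 2.13967 + (-2.13967)·e^(−0.0777385·32.53) = 2.13967 + (-2.13967)·0.0797521 = 1.96903 mol/L.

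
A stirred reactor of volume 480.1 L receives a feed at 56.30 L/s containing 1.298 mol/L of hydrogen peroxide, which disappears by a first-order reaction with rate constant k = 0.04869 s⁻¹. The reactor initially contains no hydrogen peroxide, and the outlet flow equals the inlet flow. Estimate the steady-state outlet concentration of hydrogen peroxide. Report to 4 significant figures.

V dC/dt = Q(C_in − C) − k V C.
At steady state: 0 = Q C_in − (Q + kV) C_ss, so C_ss = Q C_in/(Q + kV).
C_ss = 56.30·1.298/(56.30 + 0.04869·480.1) = 73.0774/79.6761 = 0.917181 mol/L.

0.9172 mol/L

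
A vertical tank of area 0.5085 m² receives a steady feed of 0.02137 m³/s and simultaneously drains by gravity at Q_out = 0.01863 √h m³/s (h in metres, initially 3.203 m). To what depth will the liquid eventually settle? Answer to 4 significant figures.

1.316 m

Volume balance on the tank: A dh/dt = Q_in − 0.01863 √h. At steady state dh/dt = 0:
Q_in = 0.01863 √h_ss ⇒ √h_ss = 0.02137/0.01863 = 1.14707.
h_ss = 1.14707² = 1.31578 m. (Since h₀ = 3.203 m > h_ss, the level will fall toward this value.)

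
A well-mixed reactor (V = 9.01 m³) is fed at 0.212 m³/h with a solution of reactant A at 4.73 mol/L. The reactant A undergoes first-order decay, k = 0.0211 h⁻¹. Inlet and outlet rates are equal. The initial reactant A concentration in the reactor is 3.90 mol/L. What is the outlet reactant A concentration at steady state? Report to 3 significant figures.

Species balance: V dC/dt = Q C_in − Q C − k V C.
At steady state: 0 = Q C_in − (Q + kV) C_ss, so C_ss = Q C_in/(Q + kV).
C_ss = 0.212·4.73/(0.212 + 0.0211·9.01) = 1.0028/0.40211 = 2.4937 mol/L.

2.49 mol/L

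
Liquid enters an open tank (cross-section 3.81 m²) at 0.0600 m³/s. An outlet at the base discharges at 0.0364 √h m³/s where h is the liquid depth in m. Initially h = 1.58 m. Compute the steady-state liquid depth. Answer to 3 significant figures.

2.72 m

Volume balance on the tank: A dh/dt = Q_in − 0.0364 √h. At steady state dh/dt = 0:
Q_in = 0.0364 √h_ss ⇒ √h_ss = 0.0600/0.0364 = 1.6484.
h_ss = 1.6484² = 2.7171 m. (Since h₀ = 1.58 m < h_ss, the level will rise toward this value.)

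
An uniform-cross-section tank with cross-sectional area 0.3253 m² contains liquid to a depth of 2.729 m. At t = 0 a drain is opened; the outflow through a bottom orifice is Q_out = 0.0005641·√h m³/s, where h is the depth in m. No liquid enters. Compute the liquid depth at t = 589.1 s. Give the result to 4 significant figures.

With no inflow, A dh/dt = −0.0005641 √h.
Separate and integrate: 2(√h − √h₀) = −(0.0005641/A) t.
√h = √2.729 − 0.0005641·589.1/(2·0.3253) = 1.65197 − 0.510777 = 1.14119.
h = 1.14119² = 1.30232 m.

1.302 m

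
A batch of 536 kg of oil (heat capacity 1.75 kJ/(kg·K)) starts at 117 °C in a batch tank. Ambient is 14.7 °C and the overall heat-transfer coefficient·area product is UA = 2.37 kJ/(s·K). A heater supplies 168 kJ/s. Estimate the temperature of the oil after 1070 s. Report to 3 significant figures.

Lumped-capacitance energy balance: M c_p dT/dt = UA(T_amb − T) + Q̇.
dT/dt = (T_ss − T)/τ with T_ss = T_amb + Q̇/UA = 14.7 + 168/2.37 = 85.586 °C, τ = M c_p/UA = 536·1.75/2.37 = 395.78 s.
T approaches T_ss exponentially: T(t) = T_ss + (T₀ − T_ss) e^(−t/τ).
T(1070) = 85.586 + (31.414)·0.066969 = 87.690 °C.

87.7 °C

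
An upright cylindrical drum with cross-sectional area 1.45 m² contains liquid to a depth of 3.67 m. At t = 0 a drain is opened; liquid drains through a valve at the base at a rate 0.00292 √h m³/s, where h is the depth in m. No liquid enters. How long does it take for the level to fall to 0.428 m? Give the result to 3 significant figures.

1250 s

A dh/dt = −Q_out = −0.00292 √h.
Separate and integrate: 2(√h − √h₀) = −(0.00292/A) t.
t = 2A(√h₀ − √h)/0.00292 = 2·1.45·(√3.67 − √0.428)/0.00292
  = 2.9000 × (1.9157 − 0.65422) / 0.00292 = 1252.9 s.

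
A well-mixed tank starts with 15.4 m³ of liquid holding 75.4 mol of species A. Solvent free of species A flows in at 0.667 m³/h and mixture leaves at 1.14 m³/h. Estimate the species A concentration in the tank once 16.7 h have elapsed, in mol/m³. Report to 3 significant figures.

1.78 mol/m³

Let m(t) be the amount of species A. Volume: V(t) = V₀ + (Q_in − Q_out) t = 15.4 − 0.47300 t; V(16.7) = 7.5009 m³.
Species balance (pure solvent in): dm/dt = −Q_out · m/V(t).
dm/m = −Q_out dt/(V₀ − 0.47300 t); integrating gives ln(m/m₀) = −(Q_out/(Q_in−Q_out)) ln(V/V₀).
m = m₀ (V₀/V)^(Q_out/(Q_in−Q_out)) = 75.4 × (15.4/7.5009)^(-2.4101) = 13.318 mol.
C = m/V = 13.318/7.5009 = 1.7755 mol/m³.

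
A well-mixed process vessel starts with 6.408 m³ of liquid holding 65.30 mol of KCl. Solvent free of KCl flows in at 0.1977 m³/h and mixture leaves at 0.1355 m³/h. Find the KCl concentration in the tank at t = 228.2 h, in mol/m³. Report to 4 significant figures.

0.2490 mol/m³

Total volume: dV/dt = Q_in − Q_out = 0.0622000 m³/h, so V(t) = 6.408 + 0.0622000 t and V(228.2) = 20.6020 m³.
No KCl enters, so dm/dt = −Q_out · (m/V).
Separate: dm/m = −Q_out dt/V(t) ⇒ ln(m/m₀) = −(Q_out/(Q_in−Q_out)) ln(V/V₀).
m = m₀ (V₀/V)^(Q_out/(Q_in−Q_out)) = 65.30 × (6.408/20.6020)^(2.17846) = 5.12893 mol.
C = m/V = 5.12893/20.6020 = 0.248953 mol/m³.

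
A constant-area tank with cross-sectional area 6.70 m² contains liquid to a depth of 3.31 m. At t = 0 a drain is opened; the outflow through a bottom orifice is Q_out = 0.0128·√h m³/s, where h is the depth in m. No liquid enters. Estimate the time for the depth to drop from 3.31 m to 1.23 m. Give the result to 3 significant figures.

With no inflow, A dh/dt = −0.0128 √h.
This is separable: 2 d(√h)/dt = −0.0128/A, so √h = √h₀ − (0.0128/(2A)) t.
t = 2A(√h₀ − √h)/0.0128 = 2·6.70·(√3.31 − √1.23)/0.0128
  = 13.400 × (1.8193 − 1.1091) / 0.0128 = 743.58 s.

744 s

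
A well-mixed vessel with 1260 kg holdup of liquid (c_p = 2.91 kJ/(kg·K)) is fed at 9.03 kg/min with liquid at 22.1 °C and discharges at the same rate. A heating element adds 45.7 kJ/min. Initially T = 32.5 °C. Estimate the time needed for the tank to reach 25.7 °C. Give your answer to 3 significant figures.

215 min

M c_p dT/dt = ṁ c_p (T_in − T) + Q̇.
τ = M/ṁ = 139.53 min; T_ss = T_in + Q̇/(ṁ c_p) = 23.839 °C.
T(t) = T_ss + (T₀ − T_ss) e^(−t/τ). Set T = 25.7:
e^(−t/τ) = (25.7 − 23.839)/(32.5 − 23.839) = 0.21486
t = −139.53 · ln(0.21486) = 214.57 min.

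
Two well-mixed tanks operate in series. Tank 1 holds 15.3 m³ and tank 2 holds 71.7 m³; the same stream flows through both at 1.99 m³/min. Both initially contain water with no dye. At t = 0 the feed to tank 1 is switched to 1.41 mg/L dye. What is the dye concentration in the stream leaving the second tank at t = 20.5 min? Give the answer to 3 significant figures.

Species balance on tank i: dCᵢ/dt = (Cᵢ₋₁ − Cᵢ)/τᵢ with τᵢ = Vᵢ/Q.
τ₁ = 15.3/1.99 = 7.6884 min; τ₂ = 71.7/1.99 = 36.030 min.
Tank 1: C₁ = C_in(1 − e^(−t/τ₁)). Tank 2 (τ₁ ≠ τ₂): C₂ = C_in[1 − (τ₁ e^(−t/τ₁) − τ₂ e^(−t/τ₂))/(τ₁ − τ₂)].
At t = 20.5: e^(−t/τ₁) = 0.069506, e^(−t/τ₂) = 0.56611.
C₂ = 1.41·[1 − (7.6884·0.069506 − 36.030·0.56611)/(-28.342)] = 1.41·0.29917 = 0.42183 mg/L.

0.422 mg/L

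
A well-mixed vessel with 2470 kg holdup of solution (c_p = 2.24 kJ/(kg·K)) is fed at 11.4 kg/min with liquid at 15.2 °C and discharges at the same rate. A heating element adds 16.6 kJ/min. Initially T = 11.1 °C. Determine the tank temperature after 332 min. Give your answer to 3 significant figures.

M c_p dT/dt = ṁ c_p (T_in − T) + Q̇.
Rearrange: dT/dt = (T_ss − T)/τ with τ = M/ṁ = 216.67 min and T_ss = T_in + Q̇/(ṁ c_p) = 15.850 °C.
This is linear first-order; T(t) = T_ss + (T₀ − T_ss) e^(−t/τ).
T(332) = 15.850 + (-4.7501)·e^(−332/216.67) = 15.850 + (-4.7501)·0.21604 = 14.824 °C.

14.8 °C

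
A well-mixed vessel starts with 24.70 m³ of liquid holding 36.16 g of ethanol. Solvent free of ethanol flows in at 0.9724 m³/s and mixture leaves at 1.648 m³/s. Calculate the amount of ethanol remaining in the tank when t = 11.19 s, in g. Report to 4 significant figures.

14.83 g

Let m(t) be the amount of ethanol. Volume: V(t) = V₀ + (Q_in − Q_out) t = 24.70 − 0.675600 t; V(11.19) = 17.1400 m³.
Solute balance: dm/dt = 0 − Q_out C = −Q_out m/V(t).
dm/m = −Q_out dt/(V₀ − 0.675600 t); integrating gives ln(m/m₀) = −(Q_out/(Q_in−Q_out)) ln(V/V₀).
m = m₀ (V₀/V)^(Q_out/(Q_in−Q_out)) = 36.16 × (24.70/17.1400)^(-2.43931) = 14.8301 g.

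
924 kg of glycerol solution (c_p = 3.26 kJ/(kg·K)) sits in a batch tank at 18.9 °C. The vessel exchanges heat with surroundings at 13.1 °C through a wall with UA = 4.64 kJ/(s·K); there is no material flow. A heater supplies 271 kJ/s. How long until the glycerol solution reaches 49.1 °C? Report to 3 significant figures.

554 s

Lumped-capacitance energy balance: M c_p dT/dt = UA(T_amb − T) + Q̇.
τ = M c_p/UA = 649.19 s; T_ss = T_amb + Q̇/UA = 13.1 + 271/4.64 = 71.505 °C.
T(t) = T_ss + (T₀ − T_ss)e^(−t/τ); set T = 49.1:
t = −τ ln[(T − T_ss)/(T₀ − T_ss)] = −649.19 · ln(0.42591) = 554.10 s.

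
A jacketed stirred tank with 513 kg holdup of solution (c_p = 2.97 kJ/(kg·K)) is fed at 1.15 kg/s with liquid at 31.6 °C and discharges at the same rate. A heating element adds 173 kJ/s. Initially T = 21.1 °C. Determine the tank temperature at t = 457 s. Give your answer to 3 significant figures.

60.3 °C

M c_p dT/dt = ṁ c_p (T_in − T) + Q̇.
Rearrange: dT/dt = (T_ss − T)/τ with τ = M/ṁ = 446.09 s and T_ss = T_in + Q̇/(ṁ c_p) = 82.251 °C.
Solution: T(t) = T_ss + (T₀ − T_ss) e^(−t/τ).
T(457) = 82.251 + (-61.151)·e^(−457/446.09) = 82.251 + (-61.151)·0.35899 = 60.299 °C.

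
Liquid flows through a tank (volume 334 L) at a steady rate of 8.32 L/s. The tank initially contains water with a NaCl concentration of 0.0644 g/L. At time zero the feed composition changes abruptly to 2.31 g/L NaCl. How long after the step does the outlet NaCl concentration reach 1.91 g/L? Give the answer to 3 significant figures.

69.3 s

Species balance: V dC/dt = Q(C_in − C) ⇒ τ = V/Q = 40.144 s.
C(t) = C_in + (C₀ − C_in) e^(−t/τ). Set C = 1.91 and solve for t:
e^(−t/τ) = (C − C_in)/(C₀ − C_in) = (1.91 − 2.31)/(0.0644 − 2.31) = 0.17813
t = −τ ln(…) = 40.144 × 1.7253 = 69.259 s.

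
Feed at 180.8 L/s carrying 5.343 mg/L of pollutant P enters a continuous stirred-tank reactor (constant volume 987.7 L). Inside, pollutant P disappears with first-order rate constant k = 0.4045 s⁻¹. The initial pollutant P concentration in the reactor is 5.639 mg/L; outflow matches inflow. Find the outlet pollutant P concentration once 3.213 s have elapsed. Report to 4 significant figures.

Species balance: V dC/dt = Q C_in − Q C − k V C.
dC/dt = (Q/V) C_in − (Q/V + k) C; effective rate a = Q/V + k = 0.183052 + 0.4045 = 0.587552 s⁻¹.
C_ss = Q C_in/(Q + kV) = 1.66461 mg/L; C(t) = C_ss + (C₀ − C_ss) e^(−a t).
C(3.213) = 1.66461 + (3.97439)·e^(−0.587552·3.213) = 1.66461 + (3.97439)·0.151404 = 2.26635 mg/L.

2.266 mg/L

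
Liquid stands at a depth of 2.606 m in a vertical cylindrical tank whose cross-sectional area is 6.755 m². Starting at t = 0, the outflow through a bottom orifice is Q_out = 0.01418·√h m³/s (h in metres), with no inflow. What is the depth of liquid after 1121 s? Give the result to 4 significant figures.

0.1916 m

With no inflow, A dh/dt = −0.01418 √h.
This is separable: 2 d(√h)/dt = −0.01418/A, so √h = √h₀ − (0.01418/(2A)) t.
√h = √2.606 − 0.01418·1121/(2·6.755) = 1.61431 − 1.17659 = 0.437717.
h = 0.437717² = 0.191596 m.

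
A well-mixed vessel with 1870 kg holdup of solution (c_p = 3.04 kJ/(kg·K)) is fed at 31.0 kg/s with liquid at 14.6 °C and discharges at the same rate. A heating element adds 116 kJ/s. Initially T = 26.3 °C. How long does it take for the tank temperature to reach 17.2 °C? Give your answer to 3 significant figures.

123 s

Heat balance on the well-mixed liquid: M c_p dT/dt = ṁ c_p (T_in − T) + 116.
τ = M/ṁ = 60.323 s; T_ss = T_in + Q̇/(ṁ c_p) = 15.831 °C.
T(t) = T_ss + (T₀ − T_ss) e^(−t/τ). Set T = 17.2:
e^(−t/τ) = (17.2 − 15.831)/(26.3 − 15.831) = 0.13078
t = −60.323 · ln(0.13078) = 122.71 s.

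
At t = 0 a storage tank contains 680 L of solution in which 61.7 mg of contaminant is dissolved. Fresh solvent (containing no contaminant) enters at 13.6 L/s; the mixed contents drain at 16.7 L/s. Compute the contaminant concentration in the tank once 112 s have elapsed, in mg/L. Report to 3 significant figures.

Total volume: dV/dt = Q_in − Q_out = -3.1000 L/s, so V(t) = 680 − 3.1000 t and V(112) = 332.80 L.
Solute balance: dm/dt = 0 − Q_out C = −Q_out m/V(t).
dm/m = −Q_out dt/(V₀ − 3.1000 t); integrating gives ln(m/m₀) = −(Q_out/(Q_in−Q_out)) ln(V/V₀).
m = m₀ (V₀/V)^(Q_out/(Q_in−Q_out)) = 61.7 × (680/332.80)^(-5.3871) = 1.3138 mg.
C = m/V = 1.3138/332.80 = 0.0039477 mg/L.

0.00395 mg/L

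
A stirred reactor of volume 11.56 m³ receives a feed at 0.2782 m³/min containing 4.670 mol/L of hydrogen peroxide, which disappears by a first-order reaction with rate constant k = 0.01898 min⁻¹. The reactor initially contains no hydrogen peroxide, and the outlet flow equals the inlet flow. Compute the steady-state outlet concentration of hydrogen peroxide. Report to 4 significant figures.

2.611 mol/L

V dC/dt = Q(C_in − C) − k V C.
At steady state: 0 = Q C_in − (Q + kV) C_ss, so C_ss = Q C_in/(Q + kV).
C_ss = 0.2782·4.670/(0.2782 + 0.01898·11.56) = 1.29919/0.497609 = 2.61087 mol/L.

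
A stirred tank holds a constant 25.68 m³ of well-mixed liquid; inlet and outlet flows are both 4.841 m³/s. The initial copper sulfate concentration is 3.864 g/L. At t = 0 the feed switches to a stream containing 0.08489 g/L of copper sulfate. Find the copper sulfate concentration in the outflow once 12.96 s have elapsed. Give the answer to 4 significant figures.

0.4133 g/L

Transient balance on the dissolved component: V dC/dt = Q(C_in − C).
Time constant τ = V/Q = 25.68/4.841 = 5.30469 s.
Integrating: C(t) = C_in + (C₀ − C_in) e^(−t/τ).
C(12.96) = 0.08489 + (3.864 − 0.08489)·e^(−12.96/5.30469) = 0.08489 + (3.77911)·0.0868892 = 0.413254 g/L.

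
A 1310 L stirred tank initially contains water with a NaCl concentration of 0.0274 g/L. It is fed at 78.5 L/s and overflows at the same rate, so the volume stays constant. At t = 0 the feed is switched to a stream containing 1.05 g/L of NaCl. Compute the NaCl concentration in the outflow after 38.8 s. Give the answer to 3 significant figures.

Mass balance on the solute (V constant): V dC/dt = Q(C_in − C).
Rewrite as dC/dt + C/τ = C_in/τ, τ = V/Q = 16.688 s.
Integrating: C(t) = C_in + (C₀ − C_in) e^(−t/τ).
C(38.8) = 1.05 + (0.0274 − 1.05)·e^(−38.8/16.688) = 1.05 + (-1.0226)·0.097780 = 0.95001 g/L.

0.950 g/L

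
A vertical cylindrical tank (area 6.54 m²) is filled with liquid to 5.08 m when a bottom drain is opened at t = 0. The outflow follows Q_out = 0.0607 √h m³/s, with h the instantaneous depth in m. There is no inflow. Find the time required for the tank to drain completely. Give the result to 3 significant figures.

486 s

Mass balance (ρ constant): A dh/dt = −0.0607 √h.
This is separable: 2 d(√h)/dt = −0.0607/A, so √h = √h₀ − (0.0607/(2A)) t.
Set h = 0: 2√h₀ = (0.0607/A) t_empty ⇒ t_empty = 2A√h₀/0.0607.
t_empty = 2·6.54·√5.08/0.0607 = 13.080·2.2539/0.0607 = 485.68 s.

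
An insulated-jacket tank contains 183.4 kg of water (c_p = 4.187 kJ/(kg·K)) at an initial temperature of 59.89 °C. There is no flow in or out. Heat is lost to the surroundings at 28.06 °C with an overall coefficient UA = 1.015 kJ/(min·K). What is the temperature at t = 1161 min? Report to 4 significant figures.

M c_p dT/dt = −UA(T − T_amb).
dT/dt = (T_ss − T)/τ with T_ss = T_amb = 28.0600 °C, τ = M c_p/UA = 183.4·4.187/1.015 = 756.548 min.
This is linear first-order; T(t) = T_ss + (T₀ − T_ss) e^(−t/τ).
T(1161) = 28.0600 + (31.8300)·0.215541 = 34.9207 °C.

34.92 °C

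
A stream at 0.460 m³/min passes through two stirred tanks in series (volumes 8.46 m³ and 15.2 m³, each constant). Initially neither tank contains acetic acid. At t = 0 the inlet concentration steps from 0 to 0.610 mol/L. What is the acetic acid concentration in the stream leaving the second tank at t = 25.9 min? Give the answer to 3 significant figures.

Each tank obeys Vᵢ dCᵢ/dt = Q(Cᵢ₋₁ − Cᵢ), so τᵢ = Vᵢ/Q.
τ₁ = 8.46/0.460 = 18.391 min; τ₂ = 15.2/0.460 = 33.043 min.
Tank 1: C₁ = C_in(1 − e^(−t/τ₁)). Tank 2 (τ₁ ≠ τ₂): C₂ = C_in[1 − (τ₁ e^(−t/τ₁) − τ₂ e^(−t/τ₂))/(τ₁ − τ₂)].
At t = 25.9: e^(−t/τ₁) = 0.24456, e^(−t/τ₂) = 0.45666.
C₂ = 0.610·[1 − (18.391·0.24456 − 33.043·0.45666)/(-14.652)] = 0.610·0.27712 = 0.16904 mol/L.

0.169 mol/L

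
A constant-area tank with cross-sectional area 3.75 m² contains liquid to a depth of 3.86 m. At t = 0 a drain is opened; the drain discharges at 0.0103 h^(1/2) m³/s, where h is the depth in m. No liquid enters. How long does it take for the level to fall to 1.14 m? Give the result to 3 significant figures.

653 s

With no inflow, A dh/dt = −0.0103 √h.
∫ h^(−1/2) dh = −(0.0103/A) ∫ dt, giving 2√h = 2√h₀ − (0.0103/A) t.
t = 2A(√h₀ − √h)/0.0103 = 2·3.75·(√3.86 − √1.14)/0.0103
  = 7.5000 × (1.9647 − 1.0677) / 0.0103 = 653.14 s.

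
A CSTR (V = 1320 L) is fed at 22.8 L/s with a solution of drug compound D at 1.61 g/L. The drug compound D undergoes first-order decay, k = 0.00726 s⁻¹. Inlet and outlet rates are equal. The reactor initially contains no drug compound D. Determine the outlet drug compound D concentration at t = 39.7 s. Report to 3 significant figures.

0.706 g/L

Accumulation = in − out − consumed: V dC/dt = Q C_in − Q C − k V C.
This is linear with rate a = Q/V + k = 0.024533 s⁻¹.
C_ss = Q C_in/(Q + kV) = 1.1336 g/L; C(t) = C_ss + (C₀ − C_ss) e^(−a t).
C(39.7) = 1.1336 + (-1.1336)·e^(−0.024533·39.7) = 1.1336 + (-1.1336)·0.37759 = 0.70553 g/L.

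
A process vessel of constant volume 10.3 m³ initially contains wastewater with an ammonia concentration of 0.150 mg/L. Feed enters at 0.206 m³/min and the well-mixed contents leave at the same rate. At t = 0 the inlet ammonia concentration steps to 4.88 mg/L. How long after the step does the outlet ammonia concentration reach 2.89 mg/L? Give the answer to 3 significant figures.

43.3 min

Species balance on the tank: V dC/dt = Q(C_in − C), so τ = V/Q = 50.000 min.
C(t) = C_in + (C₀ − C_in) e^(−t/τ). Set C = 2.89 and solve for t:
e^(−t/τ) = (C − C_in)/(C₀ − C_in) = (2.89 − 4.88)/(0.150 − 4.88) = 0.42072
t = −τ ln(…) = 50.000 × 0.86579 = 43.290 min.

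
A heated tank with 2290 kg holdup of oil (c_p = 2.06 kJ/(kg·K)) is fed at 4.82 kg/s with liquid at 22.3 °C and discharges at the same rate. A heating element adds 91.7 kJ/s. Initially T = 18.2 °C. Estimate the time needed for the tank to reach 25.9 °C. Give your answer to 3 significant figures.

409 s

M c_p dT/dt = ṁ c_p (T_in − T) + Q̇.
τ = M/ṁ = 475.10 s; T_ss = T_in + Q̇/(ṁ c_p) = 31.535 °C.
T(t) = T_ss + (T₀ − T_ss) e^(−t/τ). Set T = 25.9:
e^(−t/τ) = (25.9 − 31.535)/(18.2 − 31.535) = 0.42259
t = −475.10 · ln(0.42259) = 409.23 s.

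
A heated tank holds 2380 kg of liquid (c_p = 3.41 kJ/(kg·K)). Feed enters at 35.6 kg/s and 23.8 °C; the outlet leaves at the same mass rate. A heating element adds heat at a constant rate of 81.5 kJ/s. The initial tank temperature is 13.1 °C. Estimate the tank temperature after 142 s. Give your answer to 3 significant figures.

23.1 °C

Unsteady energy balance on the tank contents: M c_p dT/dt = ṁ c_p (T_in − T) + 81.5.
Rearrange: dT/dt = (T_ss − T)/τ with τ = M/ṁ = 66.854 s and T_ss = T_in + Q̇/(ṁ c_p) = 24.471 °C.
Solution: T(t) = T_ss + (T₀ − T_ss) e^(−t/τ).
T(142) = 24.471 + (-11.371)·e^(−142/66.854) = 24.471 + (-11.371)·0.11955 = 23.112 °C.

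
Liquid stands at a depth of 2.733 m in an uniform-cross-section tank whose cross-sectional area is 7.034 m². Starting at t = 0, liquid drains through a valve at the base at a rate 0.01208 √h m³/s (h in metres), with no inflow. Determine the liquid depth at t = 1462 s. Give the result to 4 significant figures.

A dh/dt = −Q_out = −0.01208 √h.
This is separable: 2 d(√h)/dt = −0.01208/A, so √h = √h₀ − (0.01208/(2A)) t.
√h = √2.733 − 0.01208·1462/(2·7.034) = 1.65318 − 1.25540 = 0.397779.
h = 0.397779² = 0.158228 m.

0.1582 m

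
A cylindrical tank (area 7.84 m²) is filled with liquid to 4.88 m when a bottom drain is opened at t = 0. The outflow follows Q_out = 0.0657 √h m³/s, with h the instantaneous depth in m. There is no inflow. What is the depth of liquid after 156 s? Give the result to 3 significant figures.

Mass balance (ρ constant): A dh/dt = −0.0657 √h.
This is separable: 2 d(√h)/dt = −0.0657/A, so √h = √h₀ − (0.0657/(2A)) t.
√h = √4.88 − 0.0657·156/(2·7.84) = 2.2091 − 0.65365 = 1.5554.
h = 1.5554² = 2.4193 m.

2.42 m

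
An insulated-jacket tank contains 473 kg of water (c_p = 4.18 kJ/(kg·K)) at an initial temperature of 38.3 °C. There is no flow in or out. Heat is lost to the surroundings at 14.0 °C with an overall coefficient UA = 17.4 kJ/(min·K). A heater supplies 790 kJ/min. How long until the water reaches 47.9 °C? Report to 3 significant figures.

M c_p dT/dt = −UA(T − T_amb) + Q̇.
τ = M c_p/UA = 113.63 min; T_ss = T_amb + Q̇/UA = 14.0 + 790/17.4 = 59.402 °C.
T(t) = T_ss + (T₀ − T_ss)e^(−t/τ); set T = 47.9:
t = −τ ln[(T − T_ss)/(T₀ − T_ss)] = −113.63 · ln(0.54507) = 68.954 min.

69.0 min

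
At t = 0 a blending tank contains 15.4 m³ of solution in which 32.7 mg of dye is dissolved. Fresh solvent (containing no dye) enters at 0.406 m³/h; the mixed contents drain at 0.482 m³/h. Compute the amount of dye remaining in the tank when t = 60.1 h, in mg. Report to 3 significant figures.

Total volume: dV/dt = Q_in − Q_out = -0.076000 m³/h, so V(t) = 15.4 − 0.076000 t and V(60.1) = 10.832 m³.
Species balance (pure solvent in): dm/dt = −Q_out · m/V(t).
Separate: dm/m = −Q_out dt/V(t) ⇒ ln(m/m₀) = −(Q_out/(Q_in−Q_out)) ln(V/V₀).
m = m₀ (V₀/V)^(Q_out/(Q_in−Q_out)) = 32.7 × (15.4/10.832)^(-6.3421) = 3.5116 mg.

3.51 mg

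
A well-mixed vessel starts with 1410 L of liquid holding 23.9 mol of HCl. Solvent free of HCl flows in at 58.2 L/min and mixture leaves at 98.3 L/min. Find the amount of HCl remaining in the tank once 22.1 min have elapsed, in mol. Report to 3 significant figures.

2.11 mol

Let m(t) be the amount of HCl. Volume: V(t) = V₀ + (Q_in − Q_out) t = 1410 − 40.100 t; V(22.1) = 523.79 L.
No HCl enters, so dm/dt = −Q_out · (m/V).
dm/m = −Q_out dt/(V₀ − 40.100 t); integrating gives ln(m/m₀) = −(Q_out/(Q_in−Q_out)) ln(V/V₀).
m = m₀ (V₀/V)^(Q_out/(Q_in−Q_out)) = 23.9 × (1410/523.79)^(-2.4514) = 2.1094 mol.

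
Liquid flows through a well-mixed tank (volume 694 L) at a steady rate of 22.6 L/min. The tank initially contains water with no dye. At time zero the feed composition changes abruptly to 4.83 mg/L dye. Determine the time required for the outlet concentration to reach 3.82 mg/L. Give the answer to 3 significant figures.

Species balance: V dC/dt = Q(C_in − C) ⇒ τ = V/Q = 30.708 min.
C(t) = C_in + (C₀ − C_in) e^(−t/τ). Set C = 3.82 and solve for t:
e^(−t/τ) = (C − C_in)/(C₀ − C_in) = (3.82 − 4.83)/(0 − 4.83) = 0.20911
t = −τ ln(…) = 30.708 × 1.5649 = 48.055 min.

48.1 min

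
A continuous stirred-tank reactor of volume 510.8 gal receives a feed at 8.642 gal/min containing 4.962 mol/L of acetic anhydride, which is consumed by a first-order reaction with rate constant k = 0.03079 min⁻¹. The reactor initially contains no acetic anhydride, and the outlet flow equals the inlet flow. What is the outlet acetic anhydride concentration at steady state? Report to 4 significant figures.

1.760 mol/L

V dC/dt = Q(C_in − C) − k V C.
At steady state: 0 = Q C_in − (Q + kV) C_ss, so C_ss = Q C_in/(Q + kV).
C_ss = 8.642·4.962/(8.642 + 0.03079·510.8) = 42.8816/24.3695 = 1.75964 mol/L.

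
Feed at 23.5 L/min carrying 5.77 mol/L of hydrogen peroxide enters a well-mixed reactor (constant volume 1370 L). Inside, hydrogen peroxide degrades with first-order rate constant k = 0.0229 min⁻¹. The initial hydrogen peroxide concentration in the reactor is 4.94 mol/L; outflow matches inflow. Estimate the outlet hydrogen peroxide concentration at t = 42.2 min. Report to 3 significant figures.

Species balance: V dC/dt = Q C_in − Q C − k V C.
dC/dt = (Q/V) C_in − (Q/V + k) C; effective rate a = Q/V + k = 0.017153 + 0.0229 = 0.040053 min⁻¹.
C_ss = Q C_in/(Q + kV) = 2.4711 mol/L; C(t) = C_ss + (C₀ − C_ss) e^(−a t).
C(42.2) = 2.4711 + (2.4689)·e^(−0.040053·42.2) = 2.4711 + (2.4689)·0.18447 = 2.9265 mol/L.

2.93 mol/L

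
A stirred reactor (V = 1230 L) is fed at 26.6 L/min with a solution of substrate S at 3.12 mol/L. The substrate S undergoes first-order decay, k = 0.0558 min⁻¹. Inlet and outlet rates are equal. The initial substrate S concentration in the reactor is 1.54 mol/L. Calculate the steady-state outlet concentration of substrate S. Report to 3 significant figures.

0.871 mol/L

Species balance: V dC/dt = Q C_in − Q C − k V C.
Steady state (dC/dt = 0): C_ss = Q C_in/(Q + kV) = C_in/(1 + kV/Q).
C_ss = 26.6·3.12/(26.6 + 0.0558·1230) = 82.992/95.234 = 0.87145 mol/L.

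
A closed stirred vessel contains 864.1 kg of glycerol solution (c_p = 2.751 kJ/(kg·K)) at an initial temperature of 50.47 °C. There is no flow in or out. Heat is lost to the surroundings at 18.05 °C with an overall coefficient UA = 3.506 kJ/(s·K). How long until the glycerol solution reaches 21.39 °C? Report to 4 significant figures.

Heat balance on the well-mixed liquid: M c_p dT/dt = −UA(T − T_amb).
τ = M c_p/UA = 678.020 s; T_ss = T_amb = 18.0500 °C.
T(t) = T_ss + (T₀ − T_ss)e^(−t/τ); set T = 21.39:
t = −τ ln[(T − T_ss)/(T₀ − T_ss)] = −678.020 · ln(0.103023) = 1541.01 s.

1541 s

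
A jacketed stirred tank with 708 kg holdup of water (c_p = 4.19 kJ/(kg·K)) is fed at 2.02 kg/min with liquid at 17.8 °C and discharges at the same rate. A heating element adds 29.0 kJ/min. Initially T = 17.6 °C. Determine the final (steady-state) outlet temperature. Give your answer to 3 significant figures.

21.2 °C

Unsteady energy balance on the tank contents: M c_p dT/dt = ṁ c_p (T_in − T) + 29.0.
At steady state dT/dt = 0 ⇒ T_ss = T_in + Q̇/(ṁ c_p) = 17.8 + 29.0/(2.02·4.19) = 21.226 °C.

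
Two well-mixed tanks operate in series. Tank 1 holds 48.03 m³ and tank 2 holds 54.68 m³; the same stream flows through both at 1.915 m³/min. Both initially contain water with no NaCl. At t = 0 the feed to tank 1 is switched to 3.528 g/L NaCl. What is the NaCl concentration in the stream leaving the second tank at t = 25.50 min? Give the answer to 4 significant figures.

Species balance on tank i: dCᵢ/dt = (Cᵢ₋₁ − Cᵢ)/τᵢ with τᵢ = Vᵢ/Q.
τ₁ = 48.03/1.915 = 25.0809 min; τ₂ = 54.68/1.915 = 28.5535 min.
Solving the cascade with C₁(0)=C₂(0)=0 gives C₂(t) = C_in[1 − (τ₁ e^(−t/τ₁) − τ₂ e^(−t/τ₂))/(τ₁ − τ₂)].
At t = 25.50: e^(−t/τ₁) = 0.361784, e^(−t/τ₂) = 0.409401.
C₂ = 3.528·[1 − (25.0809·0.361784 − 28.5535·0.409401)/(-3.47258)] = 3.528·0.246680 = 0.870286 g/L.

0.8703 g/L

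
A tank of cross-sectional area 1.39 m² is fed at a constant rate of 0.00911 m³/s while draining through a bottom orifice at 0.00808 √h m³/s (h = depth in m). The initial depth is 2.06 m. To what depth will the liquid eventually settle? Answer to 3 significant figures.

1.27 m

A dh/dt = Q_in − 0.00808 √h. Steady state requires inflow = outflow:
Q_in = 0.00808 √h_ss ⇒ √h_ss = 0.00911/0.00808 = 1.1275.
h_ss = 1.1275² = 1.2712 m. (Since h₀ = 2.06 m > h_ss, the level will fall toward this value.)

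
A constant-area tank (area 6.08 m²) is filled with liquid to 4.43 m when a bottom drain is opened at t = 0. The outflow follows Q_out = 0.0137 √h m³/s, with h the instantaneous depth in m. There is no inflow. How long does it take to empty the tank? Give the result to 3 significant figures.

1870 s

A dh/dt = −Q_out = −0.0137 √h.
Separate and integrate: 2(√h − √h₀) = −(0.0137/A) t.
Set h = 0: 2√h₀ = (0.0137/A) t_empty ⇒ t_empty = 2A√h₀/0.0137.
t_empty = 2·6.08·√4.43/0.0137 = 12.160·2.1048/0.0137 = 1868.2 s.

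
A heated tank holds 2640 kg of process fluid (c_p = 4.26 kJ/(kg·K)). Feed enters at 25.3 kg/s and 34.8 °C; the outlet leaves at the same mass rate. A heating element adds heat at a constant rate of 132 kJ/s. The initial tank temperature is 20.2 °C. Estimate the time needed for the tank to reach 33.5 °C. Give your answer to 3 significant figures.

192 s

Unsteady energy balance on the tank contents: M c_p dT/dt = ṁ c_p (T_in − T) + 132.
τ = M/ṁ = 104.35 s; T_ss = T_in + Q̇/(ṁ c_p) = 36.025 °C.
T(t) = T_ss + (T₀ − T_ss) e^(−t/τ). Set T = 33.5:
e^(−t/τ) = (33.5 − 36.025)/(20.2 − 36.025) = 0.15954
t = −104.35 · ln(0.15954) = 191.52 s.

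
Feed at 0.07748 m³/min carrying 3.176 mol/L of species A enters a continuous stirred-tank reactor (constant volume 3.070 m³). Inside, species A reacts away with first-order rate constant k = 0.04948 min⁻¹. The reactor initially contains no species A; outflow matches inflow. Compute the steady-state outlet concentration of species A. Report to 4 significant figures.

V dC/dt = Q(C_in − C) − k V C.
At steady state: 0 = Q C_in − (Q + kV) C_ss, so C_ss = Q C_in/(Q + kV).
C_ss = 0.07748·3.176/(0.07748 + 0.04948·3.070) = 0.246076/0.229384 = 1.07277 mol/L.

1.073 mol/L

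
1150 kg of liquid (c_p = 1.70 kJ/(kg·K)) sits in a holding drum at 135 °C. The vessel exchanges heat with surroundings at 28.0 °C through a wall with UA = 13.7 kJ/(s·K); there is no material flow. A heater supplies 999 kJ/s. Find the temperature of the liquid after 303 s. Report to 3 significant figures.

Energy balance: M c_p dT/dt = −UA(T − T_amb) + Q̇.
dT/dt = (T_ss − T)/τ with T_ss = T_amb + Q̇/UA = 28.0 + 999/13.7 = 100.92 °C, τ = M c_p/UA = 1150·1.70/13.7 = 142.70 s.
Solution: T(t) = T_ss + (T₀ − T_ss) e^(−t/τ).
T(303) = 100.92 + (34.080)·0.11963 = 105.00 °C.

105 °C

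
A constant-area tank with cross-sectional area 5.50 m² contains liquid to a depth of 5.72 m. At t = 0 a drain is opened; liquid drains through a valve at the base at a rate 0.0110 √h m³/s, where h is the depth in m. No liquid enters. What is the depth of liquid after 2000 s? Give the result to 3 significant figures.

Unsteady balance on liquid volume: A dh/dt = −0.0110 √h.
This is separable: 2 d(√h)/dt = −0.0110/A, so √h = √h₀ − (0.0110/(2A)) t.
√h = √5.72 − 0.0110·2000/(2·5.50) = 2.3917 − 2.0000 = 0.39165.
h = 0.39165² = 0.15339 m.

0.153 m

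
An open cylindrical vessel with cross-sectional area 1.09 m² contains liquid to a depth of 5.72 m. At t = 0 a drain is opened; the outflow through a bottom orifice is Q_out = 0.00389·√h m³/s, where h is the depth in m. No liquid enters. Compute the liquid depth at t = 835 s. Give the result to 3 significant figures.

0.813 m

A dh/dt = −Q_out = −0.00389 √h.
This is separable: 2 d(√h)/dt = −0.00389/A, so √h = √h₀ − (0.00389/(2A)) t.
√h = √5.72 − 0.00389·835/(2·1.09) = 2.3917 − 1.4900 = 0.90168.
h = 0.90168² = 0.81302 m.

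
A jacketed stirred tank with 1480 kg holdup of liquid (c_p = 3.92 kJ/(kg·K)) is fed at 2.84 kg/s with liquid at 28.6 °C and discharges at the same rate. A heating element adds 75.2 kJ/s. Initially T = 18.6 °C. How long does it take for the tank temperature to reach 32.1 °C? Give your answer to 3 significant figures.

First-law balance (no shaft work): M c_p dT/dt = ṁ c_p (T_in − T) + 75.2.
τ = M/ṁ = 521.13 s; T_ss = T_in + Q̇/(ṁ c_p) = 35.355 °C.
T(t) = T_ss + (T₀ − T_ss) e^(−t/τ). Set T = 32.1:
e^(−t/τ) = (32.1 − 35.355)/(18.6 − 35.355) = 0.19426
t = −521.13 · ln(0.19426) = 853.89 s.

854 s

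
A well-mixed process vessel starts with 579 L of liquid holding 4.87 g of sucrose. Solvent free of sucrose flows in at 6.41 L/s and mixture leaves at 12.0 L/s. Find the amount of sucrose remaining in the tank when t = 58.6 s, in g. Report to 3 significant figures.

Total volume: dV/dt = Q_in − Q_out = -5.5900 L/s, so V(t) = 579 − 5.5900 t and V(58.6) = 251.43 L.
Solute balance: dm/dt = 0 − Q_out C = −Q_out m/V(t).
Separate: dm/m = −Q_out dt/V(t) ⇒ ln(m/m₀) = −(Q_out/(Q_in−Q_out)) ln(V/V₀).
m = m₀ (V₀/V)^(Q_out/(Q_in−Q_out)) = 4.87 × (579/251.43)^(-2.1467) = 0.81255 g.

0.813 g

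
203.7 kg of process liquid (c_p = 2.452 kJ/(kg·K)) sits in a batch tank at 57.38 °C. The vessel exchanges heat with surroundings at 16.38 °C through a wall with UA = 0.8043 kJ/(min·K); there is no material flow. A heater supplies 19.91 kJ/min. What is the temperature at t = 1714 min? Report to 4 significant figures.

Energy balance: M c_p dT/dt = −UA(T − T_amb) + Q̇.
dT/dt = (T_ss − T)/τ with T_ss = T_amb + Q̇/UA = 16.38 + 19.91/0.8043 = 41.1344 °C, τ = M c_p/UA = 203.7·2.452/0.8043 = 621.003 min.
Integrating: T(t) = T_ss + (T₀ − T_ss) e^(−t/τ).
T(1714) = 41.1344 + (16.2456)·0.0632884 = 42.1626 °C.

42.16 °C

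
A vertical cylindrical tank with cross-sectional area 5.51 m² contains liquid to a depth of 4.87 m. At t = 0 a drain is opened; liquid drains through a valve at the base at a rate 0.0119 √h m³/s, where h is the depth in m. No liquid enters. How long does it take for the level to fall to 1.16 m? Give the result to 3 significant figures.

1050 s

Unsteady balance on liquid volume: A dh/dt = −0.0119 √h.
Separate and integrate: 2(√h − √h₀) = −(0.0119/A) t.
t = 2A(√h₀ − √h)/0.0119 = 2·5.51·(√4.87 − √1.16)/0.0119
  = 11.020 × (2.2068 − 1.0770) / 0.0119 = 1046.2 s.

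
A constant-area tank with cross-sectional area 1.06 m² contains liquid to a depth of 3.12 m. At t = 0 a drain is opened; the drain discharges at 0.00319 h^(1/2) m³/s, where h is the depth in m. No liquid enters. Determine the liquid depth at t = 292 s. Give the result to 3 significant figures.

A dh/dt = −Q_out = −0.00319 √h.
This is separable: 2 d(√h)/dt = −0.00319/A, so √h = √h₀ − (0.00319/(2A)) t.
√h = √3.12 − 0.00319·292/(2·1.06) = 1.7664 − 0.43938 = 1.3270.
h = 1.3270² = 1.7609 m.

1.76 m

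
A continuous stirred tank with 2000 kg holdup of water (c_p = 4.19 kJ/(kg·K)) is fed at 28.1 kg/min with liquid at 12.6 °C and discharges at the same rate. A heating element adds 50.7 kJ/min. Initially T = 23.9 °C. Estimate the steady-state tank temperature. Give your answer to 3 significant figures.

13.0 °C

M c_p dT/dt = ṁ c_p (T_in − T) + Q̇.
At steady state dT/dt = 0 ⇒ T_ss = T_in + Q̇/(ṁ c_p) = 12.6 + 50.7/(28.1·4.19) = 13.031 °C.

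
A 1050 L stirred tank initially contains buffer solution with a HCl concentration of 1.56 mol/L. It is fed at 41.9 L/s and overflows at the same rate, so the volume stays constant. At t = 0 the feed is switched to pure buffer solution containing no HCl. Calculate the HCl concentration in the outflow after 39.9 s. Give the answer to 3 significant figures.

0.317 mol/L

Accumulation = in − out for the solute gives V dC/dt = Q(C_in − C).
Rewrite as dC/dt + C/τ = C_in/τ, τ = V/Q = 25.060 s.
Integrating: C(t) = C_in + (C₀ − C_in) e^(−t/τ).
C(39.9) = 0 + (1.56 − 0)·e^(−39.9/25.060) = 0 + (1.5600)·0.20348 = 0.31742 mol/L.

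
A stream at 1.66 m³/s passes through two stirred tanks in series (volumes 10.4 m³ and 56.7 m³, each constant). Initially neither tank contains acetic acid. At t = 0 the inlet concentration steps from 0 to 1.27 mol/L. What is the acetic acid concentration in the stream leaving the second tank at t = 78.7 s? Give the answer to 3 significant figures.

Time constants: τᵢ = Vᵢ/Q for each well-mixed tank.
τ₁ = 10.4/1.66 = 6.2651 s; τ₂ = 56.7/1.66 = 34.157 s.
Tank 1: C₁ = C_in(1 − e^(−t/τ₁)). Tank 2 (τ₁ ≠ τ₂): C₂ = C_in[1 − (τ₁ e^(−t/τ₁) − τ₂ e^(−t/τ₂))/(τ₁ − τ₂)].
At t = 78.7: e^(−t/τ₁) = 3.5036e-06, e^(−t/τ₂) = 0.099849.
C₂ = 1.27·[1 − (6.2651·3.5036e-06 − 34.157·0.099849)/(-27.892)] = 1.27·0.87772 = 1.1147 mol/L.

1.11 mol/L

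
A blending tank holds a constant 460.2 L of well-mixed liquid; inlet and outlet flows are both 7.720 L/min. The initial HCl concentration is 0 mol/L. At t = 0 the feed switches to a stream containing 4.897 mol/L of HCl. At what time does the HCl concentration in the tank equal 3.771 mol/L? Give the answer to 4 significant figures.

87.63 min

Species balance: V dC/dt = Q(C_in − C) ⇒ τ = V/Q = 59.6114 min.
C(t) = C_in + (C₀ − C_in) e^(−t/τ). Set C = 3.771 and solve for t:
e^(−t/τ) = (C − C_in)/(C₀ − C_in) = (3.771 − 4.897)/(0 − 4.897) = 0.229937
t = −τ ln(…) = 59.6114 × 1.46995 = 87.6259 min.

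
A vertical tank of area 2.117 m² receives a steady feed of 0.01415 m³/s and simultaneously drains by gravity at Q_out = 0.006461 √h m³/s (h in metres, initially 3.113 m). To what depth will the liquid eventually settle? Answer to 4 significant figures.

4.796 m

Mass balance (ρ constant): A dh/dt = Q_in − 0.006461 √h. At steady state dh/dt = 0:
Q_in = 0.006461 √h_ss ⇒ √h_ss = 0.01415/0.006461 = 2.19006.
h_ss = 2.19006² = 4.79638 m. (Since h₀ = 3.113 m < h_ss, the level will rise toward this value.)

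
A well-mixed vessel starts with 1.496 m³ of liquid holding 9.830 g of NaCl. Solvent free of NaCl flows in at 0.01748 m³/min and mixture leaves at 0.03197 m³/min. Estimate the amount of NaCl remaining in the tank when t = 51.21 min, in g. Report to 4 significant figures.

2.168 g

Let m(t) be the amount of NaCl. Volume: V(t) = V₀ + (Q_in − Q_out) t = 1.496 − 0.0144900 t; V(51.21) = 0.753967 m³.
Species balance (pure solvent in): dm/dt = −Q_out · m/V(t).
dm/m = −Q_out dt/(V₀ − 0.0144900 t); integrating gives ln(m/m₀) = −(Q_out/(Q_in−Q_out)) ln(V/V₀).
m = m₀ (V₀/V)^(Q_out/(Q_in−Q_out)) = 9.830 × (1.496/0.753967)^(-2.20635) = 2.16765 g.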